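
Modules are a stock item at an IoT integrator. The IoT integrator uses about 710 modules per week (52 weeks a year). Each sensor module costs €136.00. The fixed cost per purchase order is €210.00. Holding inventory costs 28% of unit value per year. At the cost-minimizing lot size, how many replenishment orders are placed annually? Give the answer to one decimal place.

N ≈ 57.9 orders per year

Annual demand D = 710 × 52 = 36,920.
Holding cost H = 0.28 × €136.00 = €38.0800 per unit per year.
The optimal lot size = √(2DS/H) = √(2 × 36,920 × 210 / 38.08) ≈ 638.13.
Orders per year = D / Q* = 36,920 / 638.13 ≈ 57.857.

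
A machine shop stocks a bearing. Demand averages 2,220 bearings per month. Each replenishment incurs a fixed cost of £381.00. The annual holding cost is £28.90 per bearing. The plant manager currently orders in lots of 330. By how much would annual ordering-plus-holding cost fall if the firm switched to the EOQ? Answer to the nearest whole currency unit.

Extra cost ≈ £11,305 per year

Annual demand D = 2,220 × 12 = 26,640.
EOQ = √(2DS/H) = √(2 × 26,640 × 381 / 28.9) ≈ 838.10.
Cost at Q* = (D/Q*)S + (Q*/2)H = √(2DSH) ≈ £24,221.08.
Cost at Q = 330: (26,640/330)×381 + (330/2)×28.9 = £30,757.09 + £4,768.50 = £35,525.59.
Excess = £35,525.59 − £24,221.08 = £11,304.51.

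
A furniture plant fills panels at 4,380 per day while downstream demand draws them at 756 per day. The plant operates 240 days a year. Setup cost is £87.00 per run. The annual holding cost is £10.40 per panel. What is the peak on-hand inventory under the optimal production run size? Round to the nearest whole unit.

Annual demand D = 756 × 240 = 181,440.
Production build-up factor (1 − d/p) = 1 − 756/4,380 = 0.8274.
Q* = √(2DS / (H(1 − d/p))) = √(2 × 181,440 × 87 / (10.4 × 0.8274)).
= √(31,570,560 / 8.6049) ≈ 1915.435.
Maximum inventory = Q*(1 − d/p) = 1915.435 × 0.8274 ≈ 1584.826.

I_max ≈ 1,585 panels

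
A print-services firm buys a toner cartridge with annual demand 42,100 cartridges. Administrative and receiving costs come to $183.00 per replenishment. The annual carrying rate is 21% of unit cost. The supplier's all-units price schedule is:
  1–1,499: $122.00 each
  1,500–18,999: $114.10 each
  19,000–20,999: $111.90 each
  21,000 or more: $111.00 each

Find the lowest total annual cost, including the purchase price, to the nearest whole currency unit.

TC* ≈ $4,826,717

Holding cost per unit per year at price C is H = 0.21·C.
For each price level, check whether its EOQ is feasible; otherwise the best quantity at that price is the breakpoint.
EOQ at $122.00 = 775.5 (feasible in tier 1): TC = 42,100×$122.00 + (42,100/775.5)×183 + (775.5/2)×0.21×$122.00 = $5,156,068.78.
EOQ at $114.10 = 801.9 < 1500, so use break Q=1500: TC = 42,100×$114.10 + (42,100/1500.0)×183 + (1500.0/2)×0.21×$114.10 = $4,826,716.95.
EOQ at $111.90 = 809.8 < 19000, so use break Q=19000: TC = 42,100×$111.90 + (42,100/19000.0)×183 + (19000.0/2)×0.21×$111.90 = $4,934,635.99.
EOQ at $111.00 = 813.0 < 21000, so use break Q=21000: TC = 42,100×$111.00 + (42,100/21000.0)×183 + (21000.0/2)×0.21×$111.00 = $4,918,221.87.
Lowest total cost among the candidates is at Q = 1500.0.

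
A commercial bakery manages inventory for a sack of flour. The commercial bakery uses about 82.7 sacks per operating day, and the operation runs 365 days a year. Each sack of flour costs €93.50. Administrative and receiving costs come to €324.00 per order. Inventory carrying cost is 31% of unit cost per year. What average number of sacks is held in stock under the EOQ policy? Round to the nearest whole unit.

Average inventory ≈ 411 sacks

Annual demand D = 82.7 × 365 = 30,185.5.
Holding cost H = 0.31 × €93.50 = €28.9850 per unit per year.
The optimal lot size = √(2DS/H) = √(2 × 30,185.5 × 324 / 28.985) ≈ 821.49.
Average inventory = Q*/2 ≈ 821.49 / 2 = 410.743.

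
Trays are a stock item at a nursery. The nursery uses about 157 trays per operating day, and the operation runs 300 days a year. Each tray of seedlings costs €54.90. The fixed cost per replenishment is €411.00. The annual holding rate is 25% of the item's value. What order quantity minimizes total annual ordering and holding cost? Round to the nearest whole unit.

Annual demand D = 157 × 300 = 47,100.
Holding cost H = 0.25 × €54.90 = €13.7250 per unit per year.
EOQ = √(2DS / H) = √(2 × 47,100 × 411 / 13.725).
= √(38,716,200 / 13.725) = √2,820,852.459 ≈ 1679.539.

Q* ≈ 1,680 trays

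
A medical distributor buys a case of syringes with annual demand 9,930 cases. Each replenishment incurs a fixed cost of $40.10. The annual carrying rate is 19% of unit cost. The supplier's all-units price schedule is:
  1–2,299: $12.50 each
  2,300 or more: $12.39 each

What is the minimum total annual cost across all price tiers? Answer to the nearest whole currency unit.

Holding cost per unit per year at price C is H = 0.19·C.
Evaluate total cost at each tier's feasible EOQ or, if the EOQ is below the tier, at the tier's minimum quantity.
EOQ at $12.50 = 579.1 (feasible in tier 1): TC = 9,930×$12.50 + (9,930/579.1)×40.1 + (579.1/2)×0.19×$12.50 = $125,500.29.
EOQ at $12.39 = 581.6 < 2300, so use break Q=2300: TC = 9,930×$12.39 + (9,930/2300.0)×40.1 + (2300.0/2)×0.19×$12.39 = $125,913.04.
Lowest total cost among the candidates is at Q = 579.1.

TC* ≈ $125,500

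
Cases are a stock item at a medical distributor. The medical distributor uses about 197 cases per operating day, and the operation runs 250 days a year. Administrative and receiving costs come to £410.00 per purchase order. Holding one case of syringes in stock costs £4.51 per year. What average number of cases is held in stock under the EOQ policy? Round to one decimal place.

Annual demand D = 197 × 250 = 49,250.
Q* = √(2DS/H) = √(2 × 49,250 × 410 / 4.51) ≈ 2992.41.
Average inventory = Q*/2 ≈ 2992.41 / 2 = 1496.207.

Average inventory ≈ 1,496.2 cases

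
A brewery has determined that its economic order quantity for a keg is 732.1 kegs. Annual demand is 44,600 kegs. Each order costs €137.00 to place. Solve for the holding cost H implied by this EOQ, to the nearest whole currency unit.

The basic EOQ model gives Q* = √(2DS/H); rearrange for the unknown.
From Q* = √(2DS/H): H = 2DS / Q*² = 2 × 44,600 × 137 / 732.1² = 22.8005.

H ≈ €23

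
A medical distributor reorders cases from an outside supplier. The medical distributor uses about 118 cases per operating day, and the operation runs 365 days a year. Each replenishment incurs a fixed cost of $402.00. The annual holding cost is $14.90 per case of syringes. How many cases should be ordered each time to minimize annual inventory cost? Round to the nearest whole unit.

Annual demand D = 118 × 365 = 43,070.
EOQ = √(2DS / H) = √(2 × 43,070 × 402 / 14.9).
= √(34,628,280 / 14.9) = √2,324,045.6376 ≈ 1524.482.

Q* ≈ 1,524 cases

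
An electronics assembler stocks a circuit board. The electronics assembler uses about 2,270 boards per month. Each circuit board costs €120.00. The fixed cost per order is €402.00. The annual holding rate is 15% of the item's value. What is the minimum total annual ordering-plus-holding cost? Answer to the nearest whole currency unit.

Annual demand D = 2,270 × 12 = 27,240.
Holding cost H = 0.15 × €120.00 = €18.0000 per unit per year.
EOQ = √(2DS/H) = √(2 × 27,240 × 402 / 18) ≈ 1103.05.
At Q*, ordering cost (D/Q*)S equals holding cost (Q*/2)H, each = √(DSH/2).
Minimum total = √(2DSH) = √(2 × 27,240 × 402 × 18) ≈ 19854.906.

TC* ≈ €19,855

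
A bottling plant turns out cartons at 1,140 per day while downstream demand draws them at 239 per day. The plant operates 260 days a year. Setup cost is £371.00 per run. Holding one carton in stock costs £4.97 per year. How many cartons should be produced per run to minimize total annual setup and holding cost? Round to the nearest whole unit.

Q* ≈ 3,426 cartons

Annual demand D = 239 × 260 = 62,140.
Production build-up factor (1 − d/p) = 1 − 239/1,140 = 0.7904.
Q* = √(2DS / (H(1 − d/p))) = √(2 × 62,140 × 371 / (4.97 × 0.7904)).
= √(46,107,880 / 3.928) ≈ 3426.095.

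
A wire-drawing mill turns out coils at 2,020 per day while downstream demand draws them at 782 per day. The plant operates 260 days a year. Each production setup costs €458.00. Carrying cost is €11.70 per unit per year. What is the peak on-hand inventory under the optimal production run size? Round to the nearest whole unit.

Annual demand D = 782 × 260 = 203,320.
Production build-up factor (1 − d/p) = 1 − 782/2,020 = 0.6129.
Q* = √(2DS / (H(1 − d/p))) = √(2 × 203,320 × 458 / (11.7 × 0.6129)).
= √(186,241,120 / 7.1706) ≈ 5096.361.
Maximum inventory = Q*(1 − d/p) = 5096.361 × 0.6129 ≈ 3123.414.

I_max ≈ 3,123 coils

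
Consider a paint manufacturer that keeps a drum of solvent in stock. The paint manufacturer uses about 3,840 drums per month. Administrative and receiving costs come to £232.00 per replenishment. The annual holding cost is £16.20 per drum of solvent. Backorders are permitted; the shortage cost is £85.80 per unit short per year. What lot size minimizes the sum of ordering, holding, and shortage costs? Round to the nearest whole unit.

Annual demand D = 3,840 × 12 = 46,080.
With planned backorders, Q* = √(2DS/H) · √((H+B)/B).
√(2DS/H) = √(2 × 46,080 × 232 / 16.2) = 1148.835.
√((H+B)/B) = √((16.2+85.8)/85.8) = 1.0903.
Q* ≈ 1252.605.

Q* ≈ 1,253 drums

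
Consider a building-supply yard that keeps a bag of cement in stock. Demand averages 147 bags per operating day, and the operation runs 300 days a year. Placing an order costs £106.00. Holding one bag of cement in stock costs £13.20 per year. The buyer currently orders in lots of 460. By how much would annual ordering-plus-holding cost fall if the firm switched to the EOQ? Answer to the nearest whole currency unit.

Extra cost ≈ £2,089 per year

Annual demand D = 147 × 300 = 44,100.
EOQ = √(2DS/H) = √(2 × 44,100 × 106 / 13.2) ≈ 841.59.
Cost at Q* = (D/Q*)S + (Q*/2)H = √(2DSH) ≈ £11,108.98.
Cost at Q = 460: (44,100/460)×106 + (460/2)×13.2 = £10,162.17 + £3,036.00 = £13,198.17.
Excess = £13,198.17 − £11,108.98 = £2,089.19.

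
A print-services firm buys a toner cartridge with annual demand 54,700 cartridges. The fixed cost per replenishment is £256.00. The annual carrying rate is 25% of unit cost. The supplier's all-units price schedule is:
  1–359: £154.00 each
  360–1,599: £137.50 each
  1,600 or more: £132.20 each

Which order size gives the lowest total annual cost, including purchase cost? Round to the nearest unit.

Holding cost per unit per year at price C is H = 0.25·C.
Candidates are each tier's EOQ (if it falls in that tier) and each price-break quantity.
Tier 1 (£154.00): EOQ = 852.9 exceeds tier's upper bound 359, so this tier is dominated.
EOQ at £137.50 = 902.6 (feasible in tier 2): TC = 54,700×£137.50 + (54,700/902.6)×256 + (902.6/2)×0.25×£137.50 = £7,552,277.73.
EOQ at £132.20 = 920.5 < 1600, so use break Q=1600: TC = 54,700×£132.20 + (54,700/1600.0)×256 + (1600.0/2)×0.25×£132.20 = £7,266,532.00.
Lowest total cost is £7,266,532.00 at Q = 1600.0.

Q* ≈ 1,600 cartridges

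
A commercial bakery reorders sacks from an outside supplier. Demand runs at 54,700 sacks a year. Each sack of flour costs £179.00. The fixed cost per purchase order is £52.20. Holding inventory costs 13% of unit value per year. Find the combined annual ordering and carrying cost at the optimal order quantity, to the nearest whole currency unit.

TC* ≈ £11,528

Holding cost H = 0.13 × £179.00 = £23.2700 per unit per year.
EOQ = √(2DS/H) = √(2 × 54,700 × 52.2 / 23.27) ≈ 495.39.
At Q*, ordering cost (D/Q*)S equals holding cost (Q*/2)H, each = √(DSH/2).
Minimum total = √(2DSH) = √(2 × 54,700 × 52.2 × 23.27) ≈ 11527.685.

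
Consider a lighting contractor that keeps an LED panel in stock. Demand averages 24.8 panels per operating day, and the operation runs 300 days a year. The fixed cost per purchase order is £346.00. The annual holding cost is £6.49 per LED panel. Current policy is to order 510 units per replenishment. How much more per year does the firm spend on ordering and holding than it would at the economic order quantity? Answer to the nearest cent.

Extra cost ≈ £922.03 per year

Annual demand D = 24.8 × 300 = 7,440.
EOQ = √(2DS/H) = √(2 × 7,440 × 346 / 6.49) ≈ 890.67.
Cost at Q* = (D/Q*)S + (Q*/2)H = √(2DSH) ≈ £5,780.45.
Cost at Q = 510: (7,440/510)×346 + (510/2)×6.49 = £5,047.53 + £1,654.95 = £6,702.48.
Excess = £6,702.48 − £5,780.45 = £922.03.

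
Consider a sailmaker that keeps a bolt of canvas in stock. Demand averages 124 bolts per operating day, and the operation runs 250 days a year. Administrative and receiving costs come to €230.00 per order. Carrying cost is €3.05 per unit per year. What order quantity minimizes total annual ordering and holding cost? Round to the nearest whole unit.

Q* ≈ 2,162 bolts

Annual demand D = 124 × 250 = 31,000.
EOQ = √(2DS / H) = √(2 × 31,000 × 230 / 3.05).
= √(14,260,000 / 3.05) = √4,675,409.8361 ≈ 2162.270.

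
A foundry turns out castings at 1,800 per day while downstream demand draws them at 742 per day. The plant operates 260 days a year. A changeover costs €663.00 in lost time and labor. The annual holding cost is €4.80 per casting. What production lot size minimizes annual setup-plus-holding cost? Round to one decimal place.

Q* ≈ 9,522.1 castings

Annual demand D = 742 × 260 = 192,920.
Production build-up factor (1 − d/p) = 1 − 742/1,800 = 0.5878.
Q* = √(2DS / (H(1 − d/p))) = √(2 × 192,920 × 663 / (4.8 × 0.5878)).
= √(255,811,920 / 2.8213) ≈ 9522.110.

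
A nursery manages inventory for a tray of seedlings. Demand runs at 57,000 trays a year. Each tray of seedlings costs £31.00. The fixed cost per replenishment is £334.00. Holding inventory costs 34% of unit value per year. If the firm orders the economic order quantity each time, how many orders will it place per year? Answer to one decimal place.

N ≈ 30.0 orders per year

Holding cost H = 0.34 × £31.00 = £10.5400 per unit per year.
The optimal lot size = √(2DS/H) = √(2 × 57,000 × 334 / 10.54) ≈ 1900.66.
Orders per year = D / Q* = 57,000 / 1900.66 ≈ 29.990.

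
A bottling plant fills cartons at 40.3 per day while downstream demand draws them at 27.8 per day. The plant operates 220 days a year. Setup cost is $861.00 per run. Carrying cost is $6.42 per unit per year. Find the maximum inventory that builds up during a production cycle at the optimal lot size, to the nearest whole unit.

Annual demand D = 27.8 × 220 = 6,116.
Production build-up factor (1 − d/p) = 1 − 27.8/40.3 = 0.3102.
Q* = √(2DS / (H(1 − d/p))) = √(2 × 6,116 × 861 / (6.42 × 0.3102)).
= √(10,531,752 / 1.9913) ≈ 2299.748.
Maximum inventory = Q*(1 − d/p) = 2299.748 × 0.3102 ≈ 713.321.

I_max ≈ 713 cartons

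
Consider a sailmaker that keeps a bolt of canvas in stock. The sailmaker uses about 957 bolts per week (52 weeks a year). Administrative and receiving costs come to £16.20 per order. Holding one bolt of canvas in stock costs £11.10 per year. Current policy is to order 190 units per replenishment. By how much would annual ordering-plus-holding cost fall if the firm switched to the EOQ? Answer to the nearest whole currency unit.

Annual demand D = 957 × 52 = 49,764.
EOQ = √(2DS/H) = √(2 × 49,764 × 16.2 / 11.1) ≈ 381.13.
Cost at Q* = (D/Q*)S + (Q*/2)H = √(2DSH) ≈ £4,230.50.
Cost at Q = 190: (49,764/190)×16.2 + (190/2)×11.1 = £4,243.04 + £1,054.50 = £5,297.54.
Excess = £5,297.54 − £4,230.50 = £1,067.04.

Extra cost ≈ £1,067 per year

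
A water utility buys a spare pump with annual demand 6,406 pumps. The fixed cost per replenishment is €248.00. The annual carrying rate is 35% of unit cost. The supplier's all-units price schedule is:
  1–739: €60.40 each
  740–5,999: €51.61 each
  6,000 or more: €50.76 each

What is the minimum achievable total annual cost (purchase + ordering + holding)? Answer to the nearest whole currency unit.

TC* ≈ €339,444

Holding cost per unit per year at price C is H = 0.35·C.
Evaluate total cost at each tier's feasible EOQ or, if the EOQ is below the tier, at the tier's minimum quantity.
EOQ at €60.40 = 387.7 (feasible in tier 1): TC = 6,406×€60.40 + (6,406/387.7)×248 + (387.7/2)×0.35×€60.40 = €395,118.11.
EOQ at €51.61 = 419.4 < 740, so use break Q=740: TC = 6,406×€51.61 + (6,406/740.0)×248 + (740.0/2)×0.35×€51.61 = €339,444.03.
EOQ at €50.76 = 422.9 < 6000, so use break Q=6000: TC = 6,406×€50.76 + (6,406/6000.0)×248 + (6000.0/2)×0.35×€50.76 = €378,731.34.
Lowest total cost among the candidates is at Q = 740.0.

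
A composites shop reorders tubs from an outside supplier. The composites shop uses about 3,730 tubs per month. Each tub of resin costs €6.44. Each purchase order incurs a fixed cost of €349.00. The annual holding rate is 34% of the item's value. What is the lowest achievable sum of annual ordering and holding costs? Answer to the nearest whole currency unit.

Annual demand D = 3,730 × 12 = 44,760.
Holding cost H = 0.34 × €6.44 = €2.1896 per unit per year.
The optimal lot size = √(2DS/H) = √(2 × 44,760 × 349 / 2.1896) ≈ 3777.38.
At Q*, ordering cost (D/Q*)S equals holding cost (Q*/2)H, each = √(DSH/2).
Minimum total = √(2DSH) = √(2 × 44,760 × 349 × 2.1896) ≈ 8270.945.

TC* ≈ €8,271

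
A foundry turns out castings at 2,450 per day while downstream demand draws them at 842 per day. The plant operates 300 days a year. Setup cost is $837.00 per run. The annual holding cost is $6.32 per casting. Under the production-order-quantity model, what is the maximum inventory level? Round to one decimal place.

Annual demand D = 842 × 300 = 252,600.
Production build-up factor (1 − d/p) = 1 − 842/2,450 = 0.6563.
Q* = √(2DS / (H(1 − d/p))) = √(2 × 252,600 × 837 / (6.32 × 0.6563)).
= √(422,852,400 / 4.148) ≈ 10096.617.
Maximum inventory = Q*(1 − d/p) = 10096.617 × 0.6563 ≈ 6626.678.

I_max ≈ 6,626.7 castings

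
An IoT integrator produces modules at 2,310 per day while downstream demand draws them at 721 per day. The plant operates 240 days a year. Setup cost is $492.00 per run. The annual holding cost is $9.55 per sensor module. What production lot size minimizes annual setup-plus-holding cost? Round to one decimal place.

Annual demand D = 721 × 240 = 173,040.
Production build-up factor (1 − d/p) = 1 − 721/2,310 = 0.6879.
Q* = √(2DS / (H(1 − d/p))) = √(2 × 173,040 × 492 / (9.55 × 0.6879)).
= √(170,271,360 / 6.5692) ≈ 5091.118.

Q* ≈ 5,091.1 modules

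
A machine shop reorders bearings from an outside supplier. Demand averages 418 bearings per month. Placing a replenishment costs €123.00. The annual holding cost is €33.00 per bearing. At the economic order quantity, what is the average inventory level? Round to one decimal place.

Annual demand D = 418 × 12 = 5,016.
Q* = √(2DS/H) = √(2 × 5,016 × 123 / 33) ≈ 193.37.
Average inventory = Q*/2 ≈ 193.37 / 2 = 96.685.

Average inventory ≈ 96.7 bearings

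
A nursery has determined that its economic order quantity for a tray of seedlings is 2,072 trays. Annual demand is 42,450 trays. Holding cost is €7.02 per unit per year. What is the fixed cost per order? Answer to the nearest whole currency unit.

S ≈ €355

Invert the EOQ relation Q*² = 2DS/H.
From Q* = √(2DS/H): S = Q*²H / (2D) = 2,072² × 7.02 / (2 × 42,450) = 354.9841.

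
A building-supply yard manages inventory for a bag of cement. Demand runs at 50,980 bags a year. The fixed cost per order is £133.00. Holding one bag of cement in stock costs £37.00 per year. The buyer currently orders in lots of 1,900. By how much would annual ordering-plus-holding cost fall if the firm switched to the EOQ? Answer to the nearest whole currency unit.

EOQ = √(2DS/H) = √(2 × 50,980 × 133 / 37) ≈ 605.40.
Cost at Q* = (D/Q*)S + (Q*/2)H = √(2DSH) ≈ £22,399.67.
Cost at Q = 1,900: (50,980/1,900)×133 + (1,900/2)×37 = £3,568.60 + £35,150.00 = £38,718.60.
Excess = £38,718.60 − £22,399.67 = £16,318.93.

Extra cost ≈ £16,319 per year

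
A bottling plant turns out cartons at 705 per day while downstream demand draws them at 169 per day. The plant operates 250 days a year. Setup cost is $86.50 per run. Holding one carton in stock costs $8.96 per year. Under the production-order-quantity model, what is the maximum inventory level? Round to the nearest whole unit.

I_max ≈ 788 cartons

Annual demand D = 169 × 250 = 42,250.
Production build-up factor (1 − d/p) = 1 − 169/705 = 0.7603.
Q* = √(2DS / (H(1 − d/p))) = √(2 × 42,250 × 86.5 / (8.96 × 0.7603)).
= √(7,309,250 / 6.8121) ≈ 1035.845.
Maximum inventory = Q*(1 − d/p) = 1035.845 × 0.7603 ≈ 787.536.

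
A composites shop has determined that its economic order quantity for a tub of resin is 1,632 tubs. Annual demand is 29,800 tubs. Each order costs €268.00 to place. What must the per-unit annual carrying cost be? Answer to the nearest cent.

H ≈ €6.00

Squaring Q* = √(2DS/H) gives Q*² = 2DS/H.
From Q* = √(2DS/H): H = 2DS / Q*² = 2 × 29,800 × 268 / 1,632² = 5.9971.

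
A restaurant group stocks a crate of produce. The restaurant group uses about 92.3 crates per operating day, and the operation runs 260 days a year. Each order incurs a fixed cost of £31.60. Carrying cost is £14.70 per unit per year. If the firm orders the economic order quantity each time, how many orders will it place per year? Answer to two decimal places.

Annual demand D = 92.3 × 260 = 23,998.
The optimal lot size = √(2DS/H) = √(2 × 23,998 × 31.6 / 14.7) ≈ 321.21.
Orders per year = D / Q* = 23,998 / 321.21 ≈ 74.712.

N ≈ 74.71 orders per year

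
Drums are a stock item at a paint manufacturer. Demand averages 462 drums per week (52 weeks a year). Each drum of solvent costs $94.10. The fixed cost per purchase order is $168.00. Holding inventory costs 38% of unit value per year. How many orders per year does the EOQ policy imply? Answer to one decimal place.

Annual demand D = 462 × 52 = 24,024.
Holding cost H = 0.38 × $94.10 = $35.7580 per unit per year.
The optimal lot size = √(2DS/H) = √(2 × 24,024 × 168 / 35.758) ≈ 475.12.
Orders per year = D / Q* = 24,024 / 475.12 ≈ 50.564.

N ≈ 50.6 orders per year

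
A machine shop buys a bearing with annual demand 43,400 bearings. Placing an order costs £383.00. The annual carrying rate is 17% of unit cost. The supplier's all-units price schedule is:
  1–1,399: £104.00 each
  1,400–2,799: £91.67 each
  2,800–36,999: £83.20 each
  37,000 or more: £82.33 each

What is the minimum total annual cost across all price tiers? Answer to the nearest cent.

Holding cost per unit per year at price C is H = 0.17·C.
Evaluate total cost at each tier's feasible EOQ or, if the EOQ is below the tier, at the tier's minimum quantity.
EOQ at £104.00 = 1371.3 (feasible in tier 1): TC = 43,400×£104.00 + (43,400/1371.3)×383 + (1371.3/2)×0.17×£104.00 = £4,537,843.78.
EOQ at £91.67 = 1460.6 (feasible in tier 2): TC = 43,400×£91.67 + (43,400/1460.6)×383 + (1460.6/2)×0.17×£91.67 = £4,001,239.31.
EOQ at £83.20 = 1533.1 < 2800, so use break Q=2800: TC = 43,400×£83.20 + (43,400/2800.0)×383 + (2800.0/2)×0.17×£83.20 = £3,636,618.10.
EOQ at £82.33 = 1541.2 < 37000, so use break Q=37000: TC = 43,400×£82.33 + (43,400/37000.0)×383 + (37000.0/2)×0.17×£82.33 = £3,832,499.10.
Lowest total cost among the candidates is at Q = 2800.0.

TC* ≈ £3,636,618.10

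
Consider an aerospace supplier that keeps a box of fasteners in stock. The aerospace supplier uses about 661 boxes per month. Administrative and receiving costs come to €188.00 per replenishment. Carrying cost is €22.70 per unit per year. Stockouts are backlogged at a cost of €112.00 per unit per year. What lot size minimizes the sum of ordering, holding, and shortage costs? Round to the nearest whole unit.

Q* ≈ 398 boxes

Annual demand D = 661 × 12 = 7,932.
With planned backorders, Q* = √(2DS/H) · √((H+B)/B).
√(2DS/H) = √(2 × 7,932 × 188 / 22.7) = 362.470.
√((H+B)/B) = √((22.7+112)/112) = 1.0967.
Q* ≈ 397.509.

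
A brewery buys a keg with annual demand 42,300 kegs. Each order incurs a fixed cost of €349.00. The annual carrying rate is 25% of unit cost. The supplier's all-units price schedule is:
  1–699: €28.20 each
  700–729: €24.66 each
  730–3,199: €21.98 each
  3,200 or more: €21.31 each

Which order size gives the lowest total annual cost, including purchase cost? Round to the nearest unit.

Holding cost per unit per year at price C is H = 0.25·C.
Candidates are each tier's EOQ (if it falls in that tier) and each price-break quantity.
Tier 1 (€28.20): EOQ = 2046.5 exceeds tier's upper bound 699, so this tier is dominated.
Tier 2 (€24.66): EOQ = 2188.4 exceeds tier's upper bound 729, so this tier is dominated.
EOQ at €21.98 = 2318.0 (feasible in tier 3): TC = 42,300×€21.98 + (42,300/2318.0)×349 + (2318.0/2)×0.25×€21.98 = €942,491.43.
EOQ at €21.31 = 2354.2 < 3200, so use break Q=3200: TC = 42,300×€21.31 + (42,300/3200.0)×349 + (3200.0/2)×0.25×€21.31 = €914,550.34.
Lowest total cost is €914,550.34 at Q = 3200.0.

Q* ≈ 3,200 kegs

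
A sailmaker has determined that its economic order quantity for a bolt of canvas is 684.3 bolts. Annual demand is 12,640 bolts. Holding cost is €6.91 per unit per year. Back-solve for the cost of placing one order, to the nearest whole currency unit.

The basic EOQ model gives Q* = √(2DS/H); rearrange for the unknown.
From Q* = √(2DS/H): S = Q*²H / (2D) = 684.3² × 6.91 / (2 × 12,640) = 127.9953.

S ≈ €128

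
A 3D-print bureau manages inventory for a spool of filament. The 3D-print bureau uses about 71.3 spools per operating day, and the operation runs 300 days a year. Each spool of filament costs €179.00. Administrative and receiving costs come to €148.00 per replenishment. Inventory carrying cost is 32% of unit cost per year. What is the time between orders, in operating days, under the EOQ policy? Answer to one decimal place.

T ≈ 4.7 days

Annual demand D = 71.3 × 300 = 21,390.
Holding cost H = 0.32 × €179.00 = €57.2800 per unit per year.
Q* = √(2DS/H) = √(2 × 21,390 × 148 / 57.28) ≈ 332.47.
Cycle time = Q*/D × 300 = 332.47 / 21,390 × 300 ≈ 4.663 days.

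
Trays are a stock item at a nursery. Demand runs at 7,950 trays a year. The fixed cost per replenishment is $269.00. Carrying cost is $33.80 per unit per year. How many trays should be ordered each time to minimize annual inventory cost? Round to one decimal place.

EOQ = √(2DS / H) = √(2 × 7,950 × 269 / 33.8).
= √(4,277,100 / 33.8) = √126,541.4201 ≈ 355.727.

Q* ≈ 355.7 trays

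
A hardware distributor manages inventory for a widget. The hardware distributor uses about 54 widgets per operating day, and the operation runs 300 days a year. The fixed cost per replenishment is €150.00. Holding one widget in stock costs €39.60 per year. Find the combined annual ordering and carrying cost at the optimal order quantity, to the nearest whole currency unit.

Annual demand D = 54 × 300 = 16,200.
EOQ = √(2DS/H) = √(2 × 16,200 × 150 / 39.6) ≈ 350.32.
At Q*, ordering cost (D/Q*)S equals holding cost (Q*/2)H, each = √(DSH/2).
Minimum total = √(2DSH) = √(2 × 16,200 × 150 × 39.6) ≈ 13872.851.

TC* ≈ €13,873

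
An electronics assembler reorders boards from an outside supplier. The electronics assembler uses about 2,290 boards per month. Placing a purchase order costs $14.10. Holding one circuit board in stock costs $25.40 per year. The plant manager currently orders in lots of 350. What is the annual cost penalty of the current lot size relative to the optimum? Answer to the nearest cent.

Annual demand D = 2,290 × 12 = 27,480.
EOQ = √(2DS/H) = √(2 × 27,480 × 14.1 / 25.4) ≈ 174.67.
Cost at Q* = (D/Q*)S + (Q*/2)H = √(2DSH) ≈ $4,436.59.
Cost at Q = 350: (27,480/350)×14.1 + (350/2)×25.4 = $1,107.05 + $4,445.00 = $5,552.05.
Excess = $5,552.05 − $4,436.59 = $1,115.46.

Extra cost ≈ $1,115.46 per year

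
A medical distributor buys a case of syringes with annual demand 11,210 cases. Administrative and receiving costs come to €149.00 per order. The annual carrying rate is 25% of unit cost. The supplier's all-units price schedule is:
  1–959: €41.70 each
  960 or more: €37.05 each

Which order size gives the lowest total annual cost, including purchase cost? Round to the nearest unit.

Holding cost per unit per year at price C is H = 0.25·C.
Evaluate total cost at each tier's feasible EOQ or, if the EOQ is below the tier, at the tier's minimum quantity.
EOQ at €41.70 = 566.1 (feasible in tier 1): TC = 11,210×€41.70 + (11,210/566.1)×149 + (566.1/2)×0.25×€41.70 = €473,358.32.
EOQ at €37.05 = 600.5 < 960, so use break Q=960: TC = 11,210×€37.05 + (11,210/960.0)×149 + (960.0/2)×0.25×€37.05 = €421,516.39.
Lowest total cost is €421,516.39 at Q = 960.0.

Q* ≈ 960 cases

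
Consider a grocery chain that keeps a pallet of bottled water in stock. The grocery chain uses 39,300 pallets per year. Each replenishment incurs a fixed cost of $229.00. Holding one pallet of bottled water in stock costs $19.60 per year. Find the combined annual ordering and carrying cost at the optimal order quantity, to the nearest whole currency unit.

TC* ≈ $18,783

Q* = √(2DS/H) = √(2 × 39,300 × 229 / 19.6) ≈ 958.30.
At the optimum the two cost components are equal, so total cost = 2·(Q*/2)H = Q*·H.
Minimum total = √(2DSH) = √(2 × 39,300 × 229 × 19.6) ≈ 18782.658.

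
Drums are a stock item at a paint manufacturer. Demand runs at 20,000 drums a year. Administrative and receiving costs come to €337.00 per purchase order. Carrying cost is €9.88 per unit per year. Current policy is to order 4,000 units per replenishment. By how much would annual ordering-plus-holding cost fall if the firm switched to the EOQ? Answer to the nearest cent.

EOQ = √(2DS/H) = √(2 × 20,000 × 337 / 9.88) ≈ 1168.06.
Cost at Q* = (D/Q*)S + (Q*/2)H = √(2DSH) ≈ €11,540.47.
Cost at Q = 4,000: (20,000/4,000)×337 + (4,000/2)×9.88 = €1,685.00 + €19,760.00 = €21,445.00.
Excess = €21,445.00 − €11,540.47 = €9,904.53.

Extra cost ≈ €9,904.53 per year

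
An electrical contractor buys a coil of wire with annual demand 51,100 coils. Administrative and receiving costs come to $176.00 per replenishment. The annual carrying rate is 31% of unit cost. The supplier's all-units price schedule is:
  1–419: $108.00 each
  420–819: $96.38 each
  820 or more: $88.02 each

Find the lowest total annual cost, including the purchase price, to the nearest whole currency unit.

Holding cost per unit per year at price C is H = 0.31·C.
For each price level, check whether its EOQ is feasible; otherwise the best quantity at that price is the breakpoint.
Tier 1 ($108.00): EOQ = 733.0 exceeds tier's upper bound 419, so this tier is dominated.
EOQ at $96.38 = 775.9 (feasible in tier 2): TC = 51,100×$96.38 + (51,100/775.9)×176 + (775.9/2)×0.31×$96.38 = $4,948,200.28.
EOQ at $88.02 = 811.9 < 820, so use break Q=820: TC = 51,100×$88.02 + (51,100/820.0)×176 + (820.0/2)×0.31×$88.02 = $4,519,977.15.
Lowest total cost among the candidates is at Q = 820.0.

TC* ≈ $4,519,977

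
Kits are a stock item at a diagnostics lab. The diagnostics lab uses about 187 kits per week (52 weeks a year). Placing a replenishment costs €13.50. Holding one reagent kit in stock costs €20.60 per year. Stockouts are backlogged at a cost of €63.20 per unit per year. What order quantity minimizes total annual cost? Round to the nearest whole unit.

Q* ≈ 130 kits

Annual demand D = 187 × 52 = 9,724.
With planned backorders, Q* = √(2DS/H) · √((H+B)/B).
√(2DS/H) = √(2 × 9,724 × 13.5 / 20.6) = 112.894.
√((H+B)/B) = √((20.6+63.2)/63.2) = 1.1515.
Q* ≈ 129.997.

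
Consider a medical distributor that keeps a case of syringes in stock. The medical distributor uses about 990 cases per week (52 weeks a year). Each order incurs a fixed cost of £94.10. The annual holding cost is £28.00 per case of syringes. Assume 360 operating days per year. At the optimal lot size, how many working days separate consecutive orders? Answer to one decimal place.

T ≈ 4.1 days

Annual demand D = 990 × 52 = 51,480.
Q* = √(2DS/H) = √(2 × 51,480 × 94.1 / 28) ≈ 588.23.
Cycle time = Q*/D × 360 = 588.23 / 51,480 × 360 ≈ 4.114 days.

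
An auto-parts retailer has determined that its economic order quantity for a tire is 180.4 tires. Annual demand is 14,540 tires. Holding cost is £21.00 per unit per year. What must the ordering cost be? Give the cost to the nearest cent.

S ≈ £23.50

Squaring Q* = √(2DS/H) gives Q*² = 2DS/H.
From Q* = √(2DS/H): S = Q*²H / (2D) = 180.4² × 21 / (2 × 14,540) = 23.5016.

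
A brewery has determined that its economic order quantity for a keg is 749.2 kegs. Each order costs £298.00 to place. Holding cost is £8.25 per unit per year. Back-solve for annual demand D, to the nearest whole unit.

Squaring Q* = √(2DS/H) gives Q*² = 2DS/H.
From Q* = √(2DS/H): D = Q*²H / (2S) = 749.2² × 8.25 / (2 × 298) = 7769.682.

D ≈ 7,770 kegs per year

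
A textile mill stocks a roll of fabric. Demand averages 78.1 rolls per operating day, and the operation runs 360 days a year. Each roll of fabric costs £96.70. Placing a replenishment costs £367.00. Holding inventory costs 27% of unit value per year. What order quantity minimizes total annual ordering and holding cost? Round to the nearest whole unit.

Annual demand D = 78.1 × 360 = 28,116.
Holding cost H = 0.27 × £96.70 = £26.1090 per unit per year.
EOQ = √(2DS / H) = √(2 × 28,116 × 367 / 26.109).
= √(20,637,144 / 26.109) = √790,422.6129 ≈ 889.057.

Q* ≈ 889 rolls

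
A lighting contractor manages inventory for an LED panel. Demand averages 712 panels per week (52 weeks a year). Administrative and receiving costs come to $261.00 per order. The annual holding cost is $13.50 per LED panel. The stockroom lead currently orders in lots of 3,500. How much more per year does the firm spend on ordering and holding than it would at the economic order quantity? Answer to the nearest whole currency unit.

Extra cost ≈ $10,233 per year

Annual demand D = 712 × 52 = 37,024.
EOQ = √(2DS/H) = √(2 × 37,024 × 261 / 13.5) ≈ 1196.49.
Cost at Q* = (D/Q*)S + (Q*/2)H = √(2DSH) ≈ $16,152.65.
Cost at Q = 3,500: (37,024/3,500)×261 + (3,500/2)×13.5 = $2,760.93 + $23,625.00 = $26,385.93.
Excess = $26,385.93 − $16,152.65 = $10,233.28.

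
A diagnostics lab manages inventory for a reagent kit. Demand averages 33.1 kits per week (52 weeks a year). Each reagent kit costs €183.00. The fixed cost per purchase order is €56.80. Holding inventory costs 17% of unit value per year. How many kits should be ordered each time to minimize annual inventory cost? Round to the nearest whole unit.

Q* ≈ 79 kits

Annual demand D = 33.1 × 52 = 1,721.2.
Holding cost H = 0.17 × €183.00 = €31.1100 per unit per year.
EOQ = √(2DS / H) = √(2 × 1,721.2 × 56.8 / 31.11).
= √(195,528.32 / 31.11) = √6,285.0633 ≈ 79.278.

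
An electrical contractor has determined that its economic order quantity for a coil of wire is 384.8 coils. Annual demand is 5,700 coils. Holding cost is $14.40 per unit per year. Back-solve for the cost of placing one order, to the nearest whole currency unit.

The basic EOQ model gives Q* = √(2DS/H); rearrange for the unknown.
From Q* = √(2DS/H): S = Q*²H / (2D) = 384.8² × 14.4 / (2 × 5,700) = 187.0371.

S ≈ $187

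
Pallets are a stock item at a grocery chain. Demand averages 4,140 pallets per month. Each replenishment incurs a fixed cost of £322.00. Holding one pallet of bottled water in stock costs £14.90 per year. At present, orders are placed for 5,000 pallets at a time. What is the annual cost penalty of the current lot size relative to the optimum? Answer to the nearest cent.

Extra cost ≈ £18,615.72 per year

Annual demand D = 4,140 × 12 = 49,680.
EOQ = √(2DS/H) = √(2 × 49,680 × 322 / 14.9) ≈ 1465.35.
Cost at Q* = (D/Q*)S + (Q*/2)H = √(2DSH) ≈ £21,833.68.
Cost at Q = 5,000: (49,680/5,000)×322 + (5,000/2)×14.9 = £3,199.39 + £37,250.00 = £40,449.39.
Excess = £40,449.39 − £21,833.68 = £18,615.72.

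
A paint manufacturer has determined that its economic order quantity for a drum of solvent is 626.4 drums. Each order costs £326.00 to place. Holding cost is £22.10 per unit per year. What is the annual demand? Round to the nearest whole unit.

The basic EOQ model gives Q* = √(2DS/H); rearrange for the unknown.
From Q* = √(2DS/H): D = Q*²H / (2S) = 626.4² × 22.1 / (2 × 326) = 13299.894.

D ≈ 13,300 drums per year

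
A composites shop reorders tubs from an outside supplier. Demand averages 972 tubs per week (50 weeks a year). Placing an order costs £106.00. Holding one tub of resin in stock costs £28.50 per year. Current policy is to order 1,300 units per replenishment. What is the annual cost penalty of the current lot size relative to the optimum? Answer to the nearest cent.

Extra cost ≈ £5,351.81 per year

Annual demand D = 972 × 50 = 48,600.
EOQ = √(2DS/H) = √(2 × 48,600 × 106 / 28.5) ≈ 601.26.
Cost at Q* = (D/Q*)S + (Q*/2)H = √(2DSH) ≈ £17,135.96.
Cost at Q = 1,300: (48,600/1,300)×106 + (1,300/2)×28.5 = £3,962.77 + £18,525.00 = £22,487.77.
Excess = £22,487.77 − £17,135.96 = £5,351.81.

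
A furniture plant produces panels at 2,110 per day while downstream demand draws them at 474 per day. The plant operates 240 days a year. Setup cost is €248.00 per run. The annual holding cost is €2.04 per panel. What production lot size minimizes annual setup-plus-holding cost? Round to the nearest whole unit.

Q* ≈ 5,973 panels

Annual demand D = 474 × 240 = 113,760.
Production build-up factor (1 − d/p) = 1 − 474/2,110 = 0.7754.
Q* = √(2DS / (H(1 − d/p))) = √(2 × 113,760 × 248 / (2.04 × 0.7754)).
= √(56,424,960 / 1.5817) ≈ 5972.692.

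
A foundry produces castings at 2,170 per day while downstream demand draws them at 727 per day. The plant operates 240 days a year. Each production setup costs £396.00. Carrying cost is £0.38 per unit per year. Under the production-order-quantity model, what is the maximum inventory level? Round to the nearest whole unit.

I_max ≈ 15,551 castings

Annual demand D = 727 × 240 = 174,480.
Production build-up factor (1 − d/p) = 1 − 727/2,170 = 0.6650.
Q* = √(2DS / (H(1 − d/p))) = √(2 × 174,480 × 396 / (0.38 × 0.6650)).
= √(138,188,160 / 0.2527) ≈ 23385.159.
Maximum inventory = Q*(1 − d/p) = 23385.159 × 0.6650 ≈ 15550.592.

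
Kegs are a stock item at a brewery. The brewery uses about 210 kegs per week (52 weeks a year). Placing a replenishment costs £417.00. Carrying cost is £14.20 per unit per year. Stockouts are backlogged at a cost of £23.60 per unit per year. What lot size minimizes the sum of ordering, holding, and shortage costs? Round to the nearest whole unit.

Annual demand D = 210 × 52 = 10,920.
With planned backorders, Q* = √(2DS/H) · √((H+B)/B).
√(2DS/H) = √(2 × 10,920 × 417 / 14.2) = 800.848.
√((H+B)/B) = √((14.2+23.6)/23.6) = 1.2656.
Q* ≈ 1013.538.

Q* ≈ 1,014 kegs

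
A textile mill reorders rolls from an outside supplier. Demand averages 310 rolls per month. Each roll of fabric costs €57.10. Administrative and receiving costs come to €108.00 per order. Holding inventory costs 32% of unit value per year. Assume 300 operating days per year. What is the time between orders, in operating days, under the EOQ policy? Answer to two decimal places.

T ≈ 16.91 days

Annual demand D = 310 × 12 = 3,720.
Holding cost H = 0.32 × €57.10 = €18.2720 per unit per year.
Q* = √(2DS/H) = √(2 × 3,720 × 108 / 18.272) ≈ 209.70.
Cycle time = Q*/D × 300 = 209.70 / 3,720 × 300 ≈ 16.912 days.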